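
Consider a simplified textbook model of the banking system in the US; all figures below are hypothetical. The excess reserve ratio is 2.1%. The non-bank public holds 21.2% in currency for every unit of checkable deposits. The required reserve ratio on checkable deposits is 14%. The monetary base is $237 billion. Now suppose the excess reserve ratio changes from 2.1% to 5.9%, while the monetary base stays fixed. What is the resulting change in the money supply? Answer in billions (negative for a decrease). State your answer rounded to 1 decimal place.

-71.2 billion

Initially m₁ = (1 + 0.212) / (0.14 + 0.021 + 0.212) ≈ 3.24933, so M₁ = 3.24933 × 237 ≈ 770.0912 billion.
After the change m₂ = (1 + 0.212) / (0.14 + 0.059 + 0.212) ≈ 2.94891, so M₂ = 2.94891 × 237 ≈ 698.8917 billion.
ΔM = M₂ − M₁ = 698.8917 − 770.0912 = -71.1995 billion.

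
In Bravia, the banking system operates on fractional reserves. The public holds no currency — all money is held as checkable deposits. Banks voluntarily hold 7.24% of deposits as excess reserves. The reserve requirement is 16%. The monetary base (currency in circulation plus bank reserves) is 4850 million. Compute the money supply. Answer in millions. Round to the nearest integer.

20869 million

The money multiplier is m = 1 / (rr + e) = 1 / (0.16 + 0.0724) ≈ 4.30293.
So M = m × MB = 4.30293 × 4850 = 20869.2105 million.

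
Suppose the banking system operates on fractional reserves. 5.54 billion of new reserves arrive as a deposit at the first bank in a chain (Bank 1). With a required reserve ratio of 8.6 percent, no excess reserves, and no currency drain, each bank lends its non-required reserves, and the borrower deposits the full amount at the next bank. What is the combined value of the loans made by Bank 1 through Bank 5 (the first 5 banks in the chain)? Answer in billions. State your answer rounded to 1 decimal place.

21.3 billion

Bank i lends (1 − rr)^i of the original deposit: Bank 1 lends 5.54·0.9140 ≈ 5.0636, Bank 2 lends 5.54·0.9140² ≈ 4.6281, and so on.
Summing a geometric series: total = 5.54·[0.9140·(1 − 0.9140^5) / (1 − 0.9140)] ≈ 21.3218 billion.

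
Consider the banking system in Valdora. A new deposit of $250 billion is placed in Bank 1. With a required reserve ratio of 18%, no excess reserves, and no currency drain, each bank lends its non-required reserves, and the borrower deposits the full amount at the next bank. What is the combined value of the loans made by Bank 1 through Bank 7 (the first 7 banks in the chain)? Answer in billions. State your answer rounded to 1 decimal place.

$855.0 billion

Bank i lends (1 − rr)^i of the original deposit: Bank 1 lends 250·0.8200 = 205.0000, Bank 2 lends 250·0.8200² = 168.1000, and so on.
Summing a geometric series: total = 250·[0.8200·(1 − 0.8200^7) / (1 − 0.8200)] ≈ 854.9804 billion.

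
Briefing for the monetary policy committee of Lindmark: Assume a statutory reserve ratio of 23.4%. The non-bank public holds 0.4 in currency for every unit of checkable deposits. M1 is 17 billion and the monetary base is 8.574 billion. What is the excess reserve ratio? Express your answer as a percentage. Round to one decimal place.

Using m = M/MB = 17/8.574 ≈ 1.982739. Since m = (1 + c)/(c + rr + e), the denominator satisfies c + rr + e = (1 + c)/m = (1 + 0.4) / 1.982739 ≈ 0.706094.
With c = 0.4 and rr = 0.234, the excess reserve ratio is 0.706094 − 0.4 − 0.234 = 0.072094.

7.2%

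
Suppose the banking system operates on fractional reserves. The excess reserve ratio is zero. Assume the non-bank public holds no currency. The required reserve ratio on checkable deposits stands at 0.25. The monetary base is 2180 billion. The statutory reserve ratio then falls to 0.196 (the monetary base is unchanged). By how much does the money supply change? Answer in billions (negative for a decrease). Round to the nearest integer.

Initially m₁ = 1 / (0.25) = 4, so M₁ = 4 × 2180 = 8720 billion.
After the change m₂ = 1 / (0.196) ≈ 5.10204, so M₂ = 5.10204 × 2180 = 11122.4472 billion.
ΔM = M₂ − M₁ = 11122.4472 − 8720 = 2402.4472 billion.

2402 billion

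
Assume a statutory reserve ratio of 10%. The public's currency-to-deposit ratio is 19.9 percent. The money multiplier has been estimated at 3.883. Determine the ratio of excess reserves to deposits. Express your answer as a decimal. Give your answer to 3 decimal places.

0.010

Using m = 3.883. Since m = (1 + c)/(c + rr + e), the denominator satisfies c + rr + e = (1 + c)/m = (1 + 0.199) / 3.883 ≈ 0.308782.
With c = 0.199 and rr = 0.1, the ratio of excess reserves to deposits is 0.308782 − 0.199 − 0.1 = 0.009782.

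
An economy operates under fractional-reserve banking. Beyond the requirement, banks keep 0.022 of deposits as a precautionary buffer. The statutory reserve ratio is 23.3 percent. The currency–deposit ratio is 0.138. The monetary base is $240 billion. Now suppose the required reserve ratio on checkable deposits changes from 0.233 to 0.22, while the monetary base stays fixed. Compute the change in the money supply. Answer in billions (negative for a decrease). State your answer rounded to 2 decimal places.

$23.78 billion

Initially m₁ = (1 + 0.138) / (0.233 + 0.022 + 0.138) ≈ 2.895674, so M₁ = 2.895674 × 240 ≈ 694.9618 billion.
After the change m₂ = (1 + 0.138) / (0.22 + 0.022 + 0.138) ≈ 2.994737, so M₂ = 2.994737 × 240 ≈ 718.7369 billion.
ΔM = M₂ − M₁ = 718.7369 − 694.9618 = 23.7751 billion.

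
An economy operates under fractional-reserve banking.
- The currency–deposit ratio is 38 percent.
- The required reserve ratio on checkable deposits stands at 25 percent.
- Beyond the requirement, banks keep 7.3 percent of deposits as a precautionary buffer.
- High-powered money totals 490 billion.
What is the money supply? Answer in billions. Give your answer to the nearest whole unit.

962 billion

The money multiplier is m = (1 + c) / (rr + e + c) = (1 + 0.38) / (0.25 + 0.073 + 0.38) ≈ 1.9630.
So M = m × MB = 1.9630 × 490 = 961.87 billion.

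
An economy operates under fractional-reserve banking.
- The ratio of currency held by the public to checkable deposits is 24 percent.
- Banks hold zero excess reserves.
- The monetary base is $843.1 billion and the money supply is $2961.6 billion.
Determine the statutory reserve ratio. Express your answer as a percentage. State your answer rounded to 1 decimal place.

11.3%

Using m = M/MB = 2961.6/843.1 ≈ 3.512751. Since m = (1 + c)/(c + rr + e), the denominator satisfies c + rr + e = (1 + c)/m = (1 + 0.24) / 3.512751 ≈ 0.353000.
With c = 0.24 and e = 0, the statutory reserve ratio is 0.353000 − 0.24 − 0 = 0.113.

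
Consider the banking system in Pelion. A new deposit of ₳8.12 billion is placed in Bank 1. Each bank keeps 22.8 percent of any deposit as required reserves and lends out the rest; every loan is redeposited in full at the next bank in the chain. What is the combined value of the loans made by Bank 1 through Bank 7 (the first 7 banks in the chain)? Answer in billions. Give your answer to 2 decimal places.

₳23.00 billion

Bank i lends (1 − rr)^i of the original deposit: Bank 1 lends 8.12·0.7720 ≈ 6.2686, Bank 2 lends 8.12·0.7720² ≈ 4.8394, and so on.
Summing a geometric series: total = 8.12·[0.7720·(1 − 0.7720^7) / (1 − 0.7720)] ≈ 23.0008 billion.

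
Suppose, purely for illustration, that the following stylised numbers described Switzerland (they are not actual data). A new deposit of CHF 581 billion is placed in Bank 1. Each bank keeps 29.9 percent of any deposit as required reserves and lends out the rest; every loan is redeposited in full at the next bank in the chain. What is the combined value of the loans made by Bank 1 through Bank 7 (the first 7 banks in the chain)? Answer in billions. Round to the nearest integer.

CHF 1249 billion

Bank i lends (1 − rr)^i of the original deposit: Bank 1 lends 581·0.7010 = 407.2810, Bank 2 lends 581·0.7010² ≈ 285.5040, and so on.
Summing a geometric series: total = 581·[0.7010·(1 − 0.7010^7) / (1 − 0.7010)] ≈ 1248.8388 billion.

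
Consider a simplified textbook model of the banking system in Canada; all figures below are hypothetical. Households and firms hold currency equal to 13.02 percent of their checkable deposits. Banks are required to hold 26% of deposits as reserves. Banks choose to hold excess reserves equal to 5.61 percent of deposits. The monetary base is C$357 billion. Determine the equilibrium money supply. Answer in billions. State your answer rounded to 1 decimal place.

The money multiplier is m = (1 + c) / (rr + e + c) = (1 + 0.1302) / (0.26 + 0.0561 + 0.1302) ≈ 2.53238.
So M = m × MB = 2.53238 × 357 ≈ 904.0597 billion.

C$904.1 billion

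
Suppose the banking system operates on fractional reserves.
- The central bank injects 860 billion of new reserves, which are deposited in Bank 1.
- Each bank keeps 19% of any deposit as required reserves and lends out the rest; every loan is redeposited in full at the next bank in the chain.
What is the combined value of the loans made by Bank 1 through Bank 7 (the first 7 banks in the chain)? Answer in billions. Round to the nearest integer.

2828 billion

Bank i lends (1 − rr)^i of the original deposit: Bank 1 lends 860·0.8100 = 696.6000, Bank 2 lends 860·0.8100² = 564.2460, and so on.
Summing a geometric series: total = 860·[0.8100·(1 − 0.8100^7) / (1 − 0.8100)] ≈ 2827.5803 billion.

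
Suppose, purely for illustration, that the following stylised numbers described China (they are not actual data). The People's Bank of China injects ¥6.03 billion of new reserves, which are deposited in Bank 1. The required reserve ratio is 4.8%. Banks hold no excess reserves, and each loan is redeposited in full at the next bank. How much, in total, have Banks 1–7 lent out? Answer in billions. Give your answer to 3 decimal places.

¥34.839 billion

Bank i lends (1 − rr)^i of the original deposit: Bank 1 lends 6.03·0.9520 ≈ 5.7406, Bank 2 lends 6.03·0.9520² ≈ 5.4650, and so on.
Summing a geometric series: total = 6.03·[0.9520·(1 − 0.9520^7) / (1 − 0.9520)] ≈ 34.8388 billion.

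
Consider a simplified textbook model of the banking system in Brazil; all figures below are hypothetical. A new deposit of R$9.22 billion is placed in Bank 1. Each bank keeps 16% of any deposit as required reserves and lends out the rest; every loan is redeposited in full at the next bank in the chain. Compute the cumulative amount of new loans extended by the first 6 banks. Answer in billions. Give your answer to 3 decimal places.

R$31.400 billion

Bank i lends (1 − rr)^i of the original deposit: Bank 1 lends 9.22·0.8400 = 7.7448, Bank 2 lends 9.22·0.8400² ≈ 6.5056, and so on.
Summing a geometric series: total = 9.22·[0.8400·(1 − 0.8400^6) / (1 − 0.8400)] ≈ 31.4004 billion.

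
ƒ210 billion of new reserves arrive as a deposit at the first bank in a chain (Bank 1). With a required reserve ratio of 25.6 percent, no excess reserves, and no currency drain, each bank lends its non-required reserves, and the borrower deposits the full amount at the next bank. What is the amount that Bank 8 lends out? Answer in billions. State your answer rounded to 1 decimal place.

Each bank lends a fraction (1 − rr) = 0.7440 of the deposit it receives, so Bank 8 receives 210·0.7440^7 and lends 210·0.7440^8 ≈ 19.7153 billion.

ƒ19.7 billion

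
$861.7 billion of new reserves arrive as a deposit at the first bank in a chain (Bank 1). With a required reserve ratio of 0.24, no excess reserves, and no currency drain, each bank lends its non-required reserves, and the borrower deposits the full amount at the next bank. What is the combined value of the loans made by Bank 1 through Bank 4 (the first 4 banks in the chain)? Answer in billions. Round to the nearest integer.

Bank i lends (1 − rr)^i of the original deposit: Bank 1 lends 861.7·0.7600 = 654.8920, Bank 2 lends 861.7·0.7600² ≈ 497.7179, and so on.
Summing a geometric series: total = 861.7·[0.7600·(1 − 0.7600^4) / (1 − 0.7600)] ≈ 1818.3574 billion.

$1818 billion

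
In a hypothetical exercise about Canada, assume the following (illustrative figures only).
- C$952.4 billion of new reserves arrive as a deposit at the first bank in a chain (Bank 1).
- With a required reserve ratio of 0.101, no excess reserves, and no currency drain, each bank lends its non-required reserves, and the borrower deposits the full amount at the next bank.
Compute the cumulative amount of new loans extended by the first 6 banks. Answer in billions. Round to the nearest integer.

C$4002 billion

Bank i lends (1 − rr)^i of the original deposit: Bank 1 lends 952.4·0.8990 = 856.2076, Bank 2 lends 952.4·0.8990² ≈ 769.7306, and so on.
Summing a geometric series: total = 952.4·[0.8990·(1 − 0.8990^6) / (1 − 0.8990)] ≈ 4002.0679 billion.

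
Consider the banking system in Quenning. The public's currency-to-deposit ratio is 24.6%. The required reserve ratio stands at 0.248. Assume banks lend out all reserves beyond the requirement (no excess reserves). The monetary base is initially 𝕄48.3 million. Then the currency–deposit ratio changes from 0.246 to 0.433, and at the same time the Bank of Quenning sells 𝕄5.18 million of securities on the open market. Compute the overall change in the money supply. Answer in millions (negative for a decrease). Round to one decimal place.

Before: m₁ = (1 + 0.246) / (0.248 + 0.246) ≈ 2.5223, MB₁ = 48.3, so M₁ = 2.5223 × 48.3 ≈ 121.8271 million.
After: m₂ = (1 + 0.433) / (0.248 + 0.433) ≈ 2.1043, MB₂ = 48.3 − 5.18 = 43.12, so M₂ = 2.1043 × 43.12 ≈ 90.7374 million.
ΔM = M₂ − M₁ = 90.7374 − 121.8271 = -31.0897 million.

-31.1 million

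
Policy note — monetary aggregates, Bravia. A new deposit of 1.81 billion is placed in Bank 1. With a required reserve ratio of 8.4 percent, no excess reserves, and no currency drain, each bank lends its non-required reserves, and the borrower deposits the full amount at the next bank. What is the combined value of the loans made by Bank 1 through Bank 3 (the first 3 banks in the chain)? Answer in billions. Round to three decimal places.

Bank i lends (1 − rr)^i of the original deposit: Bank 1 lends 1.81·0.9160 ≈ 1.6580, Bank 2 lends 1.81·0.9160² ≈ 1.5187, and so on.
Summing a geometric series: total = 1.81·[0.9160·(1 − 0.9160^3) / (1 − 0.9160)] ≈ 4.5678 billion.

4.568 billion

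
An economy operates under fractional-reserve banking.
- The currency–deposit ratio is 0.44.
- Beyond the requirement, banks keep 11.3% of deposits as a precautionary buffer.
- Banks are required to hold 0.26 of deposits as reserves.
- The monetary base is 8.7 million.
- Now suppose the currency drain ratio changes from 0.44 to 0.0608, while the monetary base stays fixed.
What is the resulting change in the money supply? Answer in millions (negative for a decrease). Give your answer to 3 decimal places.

Initially m₁ = (1 + 0.44) / (0.26 + 0.113 + 0.44) ≈ 1.77122, so M₁ = 1.77122 × 8.7 ≈ 15.4096 million.
After the change m₂ = (1 + 0.0608) / (0.26 + 0.113 + 0.0608) ≈ 2.44537, so M₂ = 2.44537 × 8.7 ≈ 21.2747 million.
ΔM = M₂ − M₁ = 21.2747 − 15.4096 = 5.8651 million.

5.865 million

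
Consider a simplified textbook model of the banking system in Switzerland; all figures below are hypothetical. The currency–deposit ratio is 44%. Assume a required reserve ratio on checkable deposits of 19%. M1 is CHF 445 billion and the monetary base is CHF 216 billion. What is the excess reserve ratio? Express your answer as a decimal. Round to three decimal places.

0.069

Using m = M/MB = 445/216 ≈ 2.060185. Since m = (1 + c)/(c + rr + e), the denominator satisfies c + rr + e = (1 + c)/m = (1 + 0.44) / 2.060185 ≈ 0.698966.
With c = 0.44 and rr = 0.19, the excess reserve ratio is 0.698966 − 0.44 − 0.19 = 0.068966.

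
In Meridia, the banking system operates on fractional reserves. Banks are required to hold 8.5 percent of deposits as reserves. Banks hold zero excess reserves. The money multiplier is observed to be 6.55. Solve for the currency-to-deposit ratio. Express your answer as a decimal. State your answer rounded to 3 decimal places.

0.080

Using m = 6.55. From m = (1 + c)/(c + rr + e), rearranging gives 1 + c = m·(c + rr + e), so c·(1 − m) = m·(rr + e) − 1.
Hence c = [m·(rr + e) − 1]/(1 − m) = [6.55 × (0.085 + 0) − 1] / (1 − 6.55) ≈ 0.079865.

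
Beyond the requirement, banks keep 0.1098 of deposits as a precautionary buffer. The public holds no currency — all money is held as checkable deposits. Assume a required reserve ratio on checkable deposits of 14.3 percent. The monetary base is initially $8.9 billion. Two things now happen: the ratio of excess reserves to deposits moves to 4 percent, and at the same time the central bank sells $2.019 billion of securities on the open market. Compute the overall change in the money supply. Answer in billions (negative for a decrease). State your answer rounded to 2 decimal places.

Before: m₁ = 1 / (0.143 + 0.1098) ≈ 3.9557, MB₁ = 8.9, so M₁ = 3.9557 × 8.9 ≈ 35.2057 billion.
After: m₂ = 1 / (0.143 + 0.04) ≈ 5.4645, MB₂ = 8.9 − 2.019 = 6.881, so M₂ = 5.4645 × 6.881 ≈ 37.6012 billion.
ΔM = M₂ − M₁ = 37.6012 − 35.2057 = 2.3955 billion.

$2.40 billion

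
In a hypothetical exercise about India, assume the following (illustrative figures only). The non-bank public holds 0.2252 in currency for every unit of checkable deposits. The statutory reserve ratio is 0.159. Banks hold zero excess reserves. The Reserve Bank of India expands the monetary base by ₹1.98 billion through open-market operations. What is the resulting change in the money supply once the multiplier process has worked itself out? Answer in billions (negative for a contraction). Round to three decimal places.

₹6.314 billion

The money multiplier is m = (1 + c) / (rr + c) = (1 + 0.2252) / (0.159 + 0.2252) ≈ 3.18896.
The purchase adds 1.98 billion of base, so ΔM = m × ΔMB = 3.18896 × (+1.98) ≈ 6.3141 billion.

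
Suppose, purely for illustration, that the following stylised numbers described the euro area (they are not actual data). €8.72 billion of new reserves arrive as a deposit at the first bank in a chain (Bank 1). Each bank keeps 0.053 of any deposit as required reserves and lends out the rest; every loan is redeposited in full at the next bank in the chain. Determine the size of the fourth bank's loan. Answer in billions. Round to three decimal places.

€7.013 billion

Each bank lends a fraction (1 − rr) = 0.9470 of the deposit it receives, so Bank 4 receives 8.72·0.9470^3 and lends 8.72·0.9470^4 ≈ 7.0132 billion.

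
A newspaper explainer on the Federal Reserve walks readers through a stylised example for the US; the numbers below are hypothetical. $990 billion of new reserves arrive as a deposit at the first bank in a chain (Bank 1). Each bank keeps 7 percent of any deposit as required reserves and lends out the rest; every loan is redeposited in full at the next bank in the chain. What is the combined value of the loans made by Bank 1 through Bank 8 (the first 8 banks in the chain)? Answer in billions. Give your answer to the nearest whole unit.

$5793 billion

Bank i lends (1 − rr)^i of the original deposit: Bank 1 lends 990·0.9300 = 920.7000, Bank 2 lends 990·0.9300² = 856.2510, and so on.
Summing a geometric series: total = 990·[0.9300·(1 − 0.9300^8) / (1 − 0.9300)] ≈ 5792.7575 billion.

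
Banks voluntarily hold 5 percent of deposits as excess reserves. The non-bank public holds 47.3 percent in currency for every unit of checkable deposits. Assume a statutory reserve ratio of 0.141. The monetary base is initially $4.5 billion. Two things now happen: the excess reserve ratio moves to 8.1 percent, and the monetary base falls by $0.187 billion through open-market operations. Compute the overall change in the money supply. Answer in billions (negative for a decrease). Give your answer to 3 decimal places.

-0.842 billion

Before: m₁ = (1 + 0.473) / (0.141 + 0.05 + 0.473) ≈ 2.21837, MB₁ = 4.5, so M₁ = 2.21837 × 4.5 ≈ 9.9827 billion.
After: m₂ = (1 + 0.473) / (0.141 + 0.081 + 0.473) ≈ 2.11942, MB₂ = 4.5 − 0.187 = 4.313, so M₂ = 2.11942 × 4.313 ≈ 9.1411 billion.
ΔM = M₂ − M₁ = 9.1411 − 9.9827 = -0.8416 billion.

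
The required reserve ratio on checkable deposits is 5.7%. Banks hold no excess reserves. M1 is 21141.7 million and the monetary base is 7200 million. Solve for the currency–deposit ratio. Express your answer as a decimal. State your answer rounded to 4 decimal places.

Using m = M/MB = 21141.7/7200 ≈ 2.936347. From m = (1 + c)/(c + rr + e), rearranging gives 1 + c = m·(c + rr + e), so c·(1 − m) = m·(rr + e) − 1.
Hence c = [m·(rr + e) − 1]/(1 − m) = [2.936347 × (0.057 + 0) − 1] / (1 − 2.936347) ≈ 0.429999.

0.4300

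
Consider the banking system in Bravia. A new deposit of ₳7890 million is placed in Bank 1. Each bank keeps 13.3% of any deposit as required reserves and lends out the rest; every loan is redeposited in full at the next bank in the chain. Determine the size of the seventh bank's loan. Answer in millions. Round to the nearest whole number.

Each bank lends a fraction (1 − rr) = 0.8670 of the deposit it receives, so Bank 7 receives 7890·0.8670^6 and lends 7890·0.8670^7 ≈ 2905.4318 million.

₳2905 million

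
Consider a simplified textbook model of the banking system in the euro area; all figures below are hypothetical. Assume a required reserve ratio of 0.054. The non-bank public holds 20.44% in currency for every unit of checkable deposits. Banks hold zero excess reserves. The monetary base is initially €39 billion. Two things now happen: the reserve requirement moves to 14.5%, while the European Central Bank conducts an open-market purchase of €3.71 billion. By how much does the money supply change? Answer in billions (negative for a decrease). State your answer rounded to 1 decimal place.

-34.6 billion

Before: m₁ = (1 + 0.2044) / (0.054 + 0.2044) ≈ 4.6610, MB₁ = 39, so M₁ = 4.6610 × 39 = 181.779 billion.
After: m₂ = (1 + 0.2044) / (0.145 + 0.2044) ≈ 3.4471, MB₂ = 39 + 3.71 = 42.71, so M₂ = 3.4471 × 42.71 ≈ 147.2256 billion.
ΔM = M₂ − M₁ = 147.2256 − 181.779 = -34.5534 billion.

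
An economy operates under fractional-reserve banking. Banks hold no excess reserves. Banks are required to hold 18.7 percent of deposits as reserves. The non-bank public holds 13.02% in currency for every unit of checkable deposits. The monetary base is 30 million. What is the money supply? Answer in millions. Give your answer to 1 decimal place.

The money multiplier is m = (1 + c) / (rr + c) = (1 + 0.1302) / (0.187 + 0.1302) ≈ 3.5631.
So M = m × MB = 3.5631 × 30 = 106.893 million.

106.9 million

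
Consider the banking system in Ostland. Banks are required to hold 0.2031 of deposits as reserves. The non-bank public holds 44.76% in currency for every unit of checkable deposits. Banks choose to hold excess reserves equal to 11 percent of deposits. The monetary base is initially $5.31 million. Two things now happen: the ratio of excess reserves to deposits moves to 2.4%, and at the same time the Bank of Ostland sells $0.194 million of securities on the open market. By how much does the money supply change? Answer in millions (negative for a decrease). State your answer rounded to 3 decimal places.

$0.872 million

Before: m₁ = (1 + 0.4476) / (0.2031 + 0.11 + 0.4476) ≈ 1.90298, MB₁ = 5.31, so M₁ = 1.90298 × 5.31 ≈ 10.1048 million.
After: m₂ = (1 + 0.4476) / (0.2031 + 0.024 + 0.4476) ≈ 2.14555, MB₂ = 5.31 − 0.194 = 5.116, so M₂ = 2.14555 × 5.116 ≈ 10.9766 million.
ΔM = M₂ − M₁ = 10.9766 − 10.1048 = 0.8718 million.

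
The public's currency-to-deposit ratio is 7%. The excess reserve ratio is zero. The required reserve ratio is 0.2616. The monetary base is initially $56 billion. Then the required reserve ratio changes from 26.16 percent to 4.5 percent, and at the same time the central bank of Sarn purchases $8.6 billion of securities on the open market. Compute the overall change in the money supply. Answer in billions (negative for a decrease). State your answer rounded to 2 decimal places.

Before: m₁ = (1 + 0.07) / (0.2616 + 0.07) ≈ 3.22678, MB₁ = 56, so M₁ = 3.22678 × 56 ≈ 180.6997 billion.
After: m₂ = (1 + 0.07) / (0.045 + 0.07) ≈ 9.30435, MB₂ = 56 + 8.6 = 64.6, so M₂ = 9.30435 × 64.6 ≈ 601.061 billion.
ΔM = M₂ − M₁ = 601.061 − 180.6997 = 420.3613 billion.

$420.36 billion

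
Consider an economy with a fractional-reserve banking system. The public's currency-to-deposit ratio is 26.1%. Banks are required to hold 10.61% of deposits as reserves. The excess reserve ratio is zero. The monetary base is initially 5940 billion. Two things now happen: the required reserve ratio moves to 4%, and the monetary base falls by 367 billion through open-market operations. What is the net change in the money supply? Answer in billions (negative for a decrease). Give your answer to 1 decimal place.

Before: m₁ = (1 + 0.261) / (0.1061 + 0.261) ≈ 3.435031, MB₁ = 5940, so M₁ = 3.435031 × 5940 ≈ 20404.0841 billion.
After: m₂ = (1 + 0.261) / (0.04 + 0.261) ≈ 4.189369, MB₂ = 5940 − 367 = 5573, so M₂ = 4.189369 × 5573 ≈ 23347.3534 billion.
ΔM = M₂ − M₁ = 23347.3534 − 20404.0841 = 2943.2693 billion.

2943.3 billion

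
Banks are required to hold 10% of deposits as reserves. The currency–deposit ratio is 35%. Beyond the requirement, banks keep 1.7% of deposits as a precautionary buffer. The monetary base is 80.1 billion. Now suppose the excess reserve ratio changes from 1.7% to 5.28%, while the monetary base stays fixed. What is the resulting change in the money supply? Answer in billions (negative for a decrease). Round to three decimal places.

-16.487 billion

Initially m₁ = (1 + 0.35) / (0.1 + 0.017 + 0.35) ≈ 2.890792, so M₁ = 2.890792 × 80.1 ≈ 231.5524 billion.
After the change m₂ = (1 + 0.35) / (0.1 + 0.0528 + 0.35) ≈ 2.684964, so M₂ = 2.684964 × 80.1 ≈ 215.0656 billion.
ΔM = M₂ − M₁ = 215.0656 − 231.5524 = -16.4868 billion.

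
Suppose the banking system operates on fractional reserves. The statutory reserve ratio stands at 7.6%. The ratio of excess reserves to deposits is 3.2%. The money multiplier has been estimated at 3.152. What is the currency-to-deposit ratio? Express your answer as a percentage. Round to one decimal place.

30.6%

Using m = 3.152. From m = (1 + c)/(c + rr + e), rearranging gives 1 + c = m·(c + rr + e), so c·(1 − m) = m·(rr + e) − 1.
Hence c = [m·(rr + e) − 1]/(1 − m) = [3.152 × (0.076 + 0.032) − 1] / (1 − 3.152) ≈ 0.306498.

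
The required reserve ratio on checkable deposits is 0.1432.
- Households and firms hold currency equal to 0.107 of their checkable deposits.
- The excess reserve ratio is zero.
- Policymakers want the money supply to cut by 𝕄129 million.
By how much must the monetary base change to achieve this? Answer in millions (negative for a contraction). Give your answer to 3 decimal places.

The money multiplier is m = (1 + c) / (rr + c) = (1 + 0.107) / (0.1432 + 0.107) ≈ 4.4244604.
ΔMB = ΔM / m = (−129) / 4.4244604 ≈ -29.1561 million.

-29.156 million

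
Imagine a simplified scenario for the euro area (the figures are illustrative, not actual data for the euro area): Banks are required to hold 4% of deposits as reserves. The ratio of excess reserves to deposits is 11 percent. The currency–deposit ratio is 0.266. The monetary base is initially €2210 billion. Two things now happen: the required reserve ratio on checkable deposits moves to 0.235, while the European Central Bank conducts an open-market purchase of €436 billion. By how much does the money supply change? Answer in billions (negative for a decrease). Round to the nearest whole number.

Before: m₁ = (1 + 0.266) / (0.04 + 0.11 + 0.266) ≈ 3.04327, MB₁ = 2210, so M₁ = 3.04327 × 2210 = 6725.6267 billion.
After: m₂ = (1 + 0.266) / (0.235 + 0.11 + 0.266) ≈ 2.07201, MB₂ = 2210 + 436 = 2646, so M₂ = 2.07201 × 2646 ≈ 5482.5385 billion.
ΔM = M₂ − M₁ = 5482.5385 − 6725.6267 = -1243.0882 billion.

-1243 billion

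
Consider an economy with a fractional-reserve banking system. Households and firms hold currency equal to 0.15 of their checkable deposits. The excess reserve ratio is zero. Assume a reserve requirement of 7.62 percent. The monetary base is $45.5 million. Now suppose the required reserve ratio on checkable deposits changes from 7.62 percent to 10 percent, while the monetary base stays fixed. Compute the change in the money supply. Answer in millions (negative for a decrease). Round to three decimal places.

Initially m₁ = (1 + 0.15) / (0.0762 + 0.15) ≈ 5.083996, so M₁ = 5.083996 × 45.5 ≈ 231.3218 million.
After the change m₂ = (1 + 0.15) / (0.1 + 0.15) = 4.6, so M₂ = 4.6 × 45.5 = 209.3 million.
ΔM = M₂ − M₁ = 209.3 − 231.3218 = -22.0218 million.

-22.022 million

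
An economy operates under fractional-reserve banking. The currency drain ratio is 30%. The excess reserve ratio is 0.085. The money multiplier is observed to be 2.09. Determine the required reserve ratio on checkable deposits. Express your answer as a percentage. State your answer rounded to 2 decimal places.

Using m = 2.09. Since m = (1 + c)/(c + rr + e), the denominator satisfies c + rr + e = (1 + c)/m = (1 + 0.3) / 2.09 ≈ 0.622010.
With c = 0.3 and e = 0.085, the required reserve ratio on checkable deposits is 0.622010 − 0.3 − 0.085 = 0.23701.

23.70%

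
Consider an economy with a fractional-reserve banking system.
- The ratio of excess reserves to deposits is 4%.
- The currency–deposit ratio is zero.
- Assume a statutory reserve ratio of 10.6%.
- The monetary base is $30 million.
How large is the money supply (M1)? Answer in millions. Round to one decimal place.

The money multiplier is m = 1 / (rr + e) = 1 / (0.106 + 0.04) ≈ 6.8493.
So M = m × MB = 6.8493 × 30 = 205.479 million.

$205.5 million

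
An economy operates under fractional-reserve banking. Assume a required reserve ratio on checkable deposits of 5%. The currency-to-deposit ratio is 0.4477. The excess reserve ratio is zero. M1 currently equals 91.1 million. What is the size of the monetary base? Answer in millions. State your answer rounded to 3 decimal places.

The money multiplier is m = (1 + c) / (rr + c) = (1 + 0.4477) / (0.05 + 0.4477) ≈ 2.908780.
MB = M / m = 91.1 / 2.908780 ≈ 31.319 million.

31.319 million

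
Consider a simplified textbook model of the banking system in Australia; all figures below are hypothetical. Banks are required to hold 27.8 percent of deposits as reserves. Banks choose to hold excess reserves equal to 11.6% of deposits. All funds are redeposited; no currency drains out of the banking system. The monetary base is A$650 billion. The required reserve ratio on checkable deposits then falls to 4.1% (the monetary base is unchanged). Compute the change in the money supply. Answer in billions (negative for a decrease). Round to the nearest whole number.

Initially m₁ = 1 / (0.278 + 0.116) ≈ 2.5381, so M₁ = 2.5381 × 650 = 1649.765 billion.
After the change m₂ = 1 / (0.041 + 0.116) ≈ 6.3694, so M₂ = 6.3694 × 650 = 4140.11 billion.
ΔM = M₂ − M₁ = 4140.11 − 1649.765 = 2490.345 billion.

A$2490 billion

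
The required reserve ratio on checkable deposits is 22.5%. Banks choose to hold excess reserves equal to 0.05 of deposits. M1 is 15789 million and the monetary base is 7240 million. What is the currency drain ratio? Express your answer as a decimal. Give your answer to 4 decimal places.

0.3390

Using m = M/MB = 15789/7240 ≈ 2.180801. From m = (1 + c)/(c + rr + e), rearranging gives 1 + c = m·(c + rr + e), so c·(1 − m) = m·(rr + e) − 1.
Hence c = [m·(rr + e) − 1]/(1 − m) = [2.180801 × (0.225 + 0.05) − 1] / (1 − 2.180801) ≈ 0.338990.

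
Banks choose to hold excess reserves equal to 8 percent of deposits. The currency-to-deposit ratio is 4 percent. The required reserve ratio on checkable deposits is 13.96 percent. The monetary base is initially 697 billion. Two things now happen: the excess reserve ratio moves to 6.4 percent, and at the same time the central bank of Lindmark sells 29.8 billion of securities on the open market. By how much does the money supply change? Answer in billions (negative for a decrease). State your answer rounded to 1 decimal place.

Before: m₁ = (1 + 0.04) / (0.1396 + 0.08 + 0.04) ≈ 4.00616, MB₁ = 697, so M₁ = 4.00616 × 697 ≈ 2792.2935 billion.
After: m₂ = (1 + 0.04) / (0.1396 + 0.064 + 0.04) ≈ 4.26929, MB₂ = 697 − 29.8 = 667.2, so M₂ = 4.26929 × 667.2 ≈ 2848.4703 billion.
ΔM = M₂ − M₁ = 2848.4703 − 2792.2935 = 56.1768 billion.

56.2 billion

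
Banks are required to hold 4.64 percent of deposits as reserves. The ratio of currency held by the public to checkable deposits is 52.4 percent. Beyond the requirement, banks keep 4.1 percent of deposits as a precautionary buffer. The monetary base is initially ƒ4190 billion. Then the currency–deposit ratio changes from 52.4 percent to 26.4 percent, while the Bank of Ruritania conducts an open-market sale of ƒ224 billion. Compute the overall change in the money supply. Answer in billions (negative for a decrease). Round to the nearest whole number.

ƒ3822 billion

Before: m₁ = (1 + 0.524) / (0.0464 + 0.041 + 0.524) ≈ 2.49264, MB₁ = 4190, so M₁ = 2.49264 × 4190 = 10444.1616 billion.
After: m₂ = (1 + 0.264) / (0.0464 + 0.041 + 0.264) ≈ 3.59704, MB₂ = 4190 − 224 = 3966, so M₂ = 3.59704 × 3966 ≈ 14265.8606 billion.
ΔM = M₂ − M₁ = 14265.8606 − 10444.1616 = 3821.699 billion.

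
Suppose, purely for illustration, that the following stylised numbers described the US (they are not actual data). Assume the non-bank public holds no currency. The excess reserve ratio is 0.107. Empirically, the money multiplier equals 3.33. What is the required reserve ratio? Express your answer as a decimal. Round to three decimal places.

Using m = 3.33. Since m = (1 + c)/(c + rr + e), the denominator satisfies c + rr + e = (1 + c)/m = (1 + 0) / 3.33 ≈ 0.300300.
With c = 0 and e = 0.107, the required reserve ratio is 0.300300 − 0 − 0.107 = 0.1933.

0.193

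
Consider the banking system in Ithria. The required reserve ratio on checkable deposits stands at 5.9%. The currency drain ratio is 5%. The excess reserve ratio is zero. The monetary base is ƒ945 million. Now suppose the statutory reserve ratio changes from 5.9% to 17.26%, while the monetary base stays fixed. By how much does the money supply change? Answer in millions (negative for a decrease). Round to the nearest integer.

Initially m₁ = (1 + 0.05) / (0.059 + 0.05) ≈ 9.6330, so M₁ = 9.6330 × 945 = 9103.185 million.
After the change m₂ = (1 + 0.05) / (0.1726 + 0.05) ≈ 4.7170, so M₂ = 4.7170 × 945 = 4457.565 million.
ΔM = M₂ − M₁ = 4457.565 − 9103.185 = -4645.62 million.

-4646 million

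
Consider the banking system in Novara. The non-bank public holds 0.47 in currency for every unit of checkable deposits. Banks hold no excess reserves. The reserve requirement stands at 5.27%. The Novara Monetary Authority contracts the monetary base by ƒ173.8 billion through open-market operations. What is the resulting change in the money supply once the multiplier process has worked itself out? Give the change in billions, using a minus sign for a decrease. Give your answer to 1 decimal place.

-488.8 billion

The money multiplier is m = (1 + c) / (rr + c) = (1 + 0.47) / (0.0527 + 0.47) ≈ 2.81232.
The sale removes 173.8 billion of base, so ΔM = m × ΔMB = 2.81232 × (−173.8) ≈ -488.7812 billion.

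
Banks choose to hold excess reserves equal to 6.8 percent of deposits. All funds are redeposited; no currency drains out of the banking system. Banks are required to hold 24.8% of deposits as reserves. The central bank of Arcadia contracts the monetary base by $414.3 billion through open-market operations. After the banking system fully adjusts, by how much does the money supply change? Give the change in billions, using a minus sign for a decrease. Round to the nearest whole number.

-1311 billion

The money multiplier is m = 1 / (rr + e) = 1 / (0.248 + 0.068) ≈ 3.1646.
The sale removes 414.3 billion of base, so ΔM = m × ΔMB = 3.1646 × (−414.3) ≈ -1311.0938 billion.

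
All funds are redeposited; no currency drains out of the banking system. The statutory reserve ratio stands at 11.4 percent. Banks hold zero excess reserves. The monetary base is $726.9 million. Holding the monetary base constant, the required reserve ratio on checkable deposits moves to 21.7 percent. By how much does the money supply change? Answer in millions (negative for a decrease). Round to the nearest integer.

-3027 million

Initially m₁ = 1 / (0.114) ≈ 8.7719, so M₁ = 8.7719 × 726.9 ≈ 6376.2941 million.
After the change m₂ = 1 / (0.217) ≈ 4.6083, so M₂ = 4.6083 × 726.9 ≈ 3349.7733 million.
ΔM = M₂ − M₁ = 3349.7733 − 6376.2941 = -3026.5208 million.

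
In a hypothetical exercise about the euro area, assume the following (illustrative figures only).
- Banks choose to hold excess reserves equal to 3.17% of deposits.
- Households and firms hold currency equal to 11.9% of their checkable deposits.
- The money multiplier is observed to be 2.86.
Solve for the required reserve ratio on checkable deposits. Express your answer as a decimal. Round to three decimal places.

Using m = 2.86. Since m = (1 + c)/(c + rr + e), the denominator satisfies c + rr + e = (1 + c)/m = (1 + 0.119) / 2.86 ≈ 0.391259.
With c = 0.119 and e = 0.0317, the required reserve ratio on checkable deposits is 0.391259 − 0.119 − 0.0317 = 0.240559.

0.241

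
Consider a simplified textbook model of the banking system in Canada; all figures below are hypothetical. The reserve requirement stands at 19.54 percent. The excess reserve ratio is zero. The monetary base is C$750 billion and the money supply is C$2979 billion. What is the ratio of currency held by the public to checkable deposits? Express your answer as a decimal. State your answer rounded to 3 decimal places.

0.075

Using m = M/MB = 2979/750 = 3.972000. From m = (1 + c)/(c + rr + e), rearranging gives 1 + c = m·(c + rr + e), so c·(1 − m) = m·(rr + e) − 1.
Hence c = [m·(rr + e) − 1]/(1 − m) = [3.972000 × (0.1954 + 0) − 1] / (1 − 3.972000) ≈ 0.075327.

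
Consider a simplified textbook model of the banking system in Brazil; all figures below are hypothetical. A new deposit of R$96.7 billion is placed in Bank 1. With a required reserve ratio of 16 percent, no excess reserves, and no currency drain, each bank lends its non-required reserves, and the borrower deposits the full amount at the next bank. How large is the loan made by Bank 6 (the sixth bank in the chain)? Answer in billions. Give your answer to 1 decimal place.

R$34.0 billion

Each bank lends a fraction (1 − rr) = 0.8400 of the deposit it receives, so Bank 6 receives 96.7·0.8400^5 and lends 96.7·0.8400^6 ≈ 33.9705 billion.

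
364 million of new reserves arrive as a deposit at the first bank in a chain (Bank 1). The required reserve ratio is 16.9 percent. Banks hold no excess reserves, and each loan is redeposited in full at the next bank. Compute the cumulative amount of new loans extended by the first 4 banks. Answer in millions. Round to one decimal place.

Bank i lends (1 − rr)^i of the original deposit: Bank 1 lends 364·0.8310 = 302.4840, Bank 2 lends 364·0.8310² ≈ 251.3642, and so on.
Summing a geometric series: total = 364·[0.8310·(1 − 0.8310^4) / (1 − 0.8310)] ≈ 936.3142 million.

936.3 million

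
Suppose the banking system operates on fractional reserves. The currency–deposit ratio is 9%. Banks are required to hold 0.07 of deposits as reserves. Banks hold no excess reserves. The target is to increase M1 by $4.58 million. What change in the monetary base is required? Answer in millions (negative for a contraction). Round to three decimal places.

The money multiplier is m = (1 + c) / (rr + c) = (1 + 0.09) / (0.07 + 0.09) = 6.81250.
ΔMB = ΔM / m = (+4.58) / 6.81250 ≈ 0.6723 million.

$0.672 million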